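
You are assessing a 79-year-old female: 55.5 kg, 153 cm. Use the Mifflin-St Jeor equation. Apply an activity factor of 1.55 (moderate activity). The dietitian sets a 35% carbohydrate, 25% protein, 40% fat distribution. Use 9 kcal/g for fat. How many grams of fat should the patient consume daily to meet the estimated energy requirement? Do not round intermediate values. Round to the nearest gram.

Mifflin-St Jeor (female): BMR = 10(55.5) + 6.25(153) − 5(79) − 161 = 555 + 956.25 − 395 − 161 = 955.25 kcal/day.
TEE = 955.25 × 1.55 = 1480.6375 kcal/day.
Fat energy = 40% × 1480.6375 = 592.255 kcal.
Fat = 592.255 ÷ 9 kcal/g = 65.8061 g.

66 g/day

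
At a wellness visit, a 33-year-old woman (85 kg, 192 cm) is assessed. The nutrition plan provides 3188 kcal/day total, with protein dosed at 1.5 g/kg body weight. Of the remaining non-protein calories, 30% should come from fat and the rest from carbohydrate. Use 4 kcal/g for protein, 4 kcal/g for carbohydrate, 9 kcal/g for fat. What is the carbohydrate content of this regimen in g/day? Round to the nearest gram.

Protein = 1.5 × 85 = 127.5 g → 127.5 × 4 = 510 kcal.
Non-protein calories = 3188 − 510 = 2678 kcal.
Fat: 30% × 2678 = 803.4 kcal; carbohydrate: 1874.6 kcal.
Carbohydrate: 1874.6 kcal ÷ 4 kcal/g = 468.65 g.

469 g/day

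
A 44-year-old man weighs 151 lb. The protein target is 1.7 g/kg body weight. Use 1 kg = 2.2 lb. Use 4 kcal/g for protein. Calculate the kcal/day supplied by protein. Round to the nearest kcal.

Weight in kg = 151 ÷ 2.2 = 68.6364 kg.
Protein = 1.7 g/kg × 68.6364 kg = 116.6818 g/day.
Protein energy = 116.6818 g × 4 kcal/g = 466.7273 kcal/day.

467 kcal/day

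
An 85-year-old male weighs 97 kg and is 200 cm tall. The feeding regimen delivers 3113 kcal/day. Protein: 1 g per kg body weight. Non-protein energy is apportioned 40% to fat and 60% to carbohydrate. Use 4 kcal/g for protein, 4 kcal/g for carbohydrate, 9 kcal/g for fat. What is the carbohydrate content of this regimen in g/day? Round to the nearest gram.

409 g/day

Protein = 1 × 97 = 97 g → 97 × 4 = 388 kcal.
Non-protein calories = 3113 − 388 = 2725 kcal.
Fat: 40% × 2725 = 1090 kcal; carbohydrate: 1635 kcal.
Carbohydrate: 1635 kcal ÷ 4 kcal/g = 408.75 g.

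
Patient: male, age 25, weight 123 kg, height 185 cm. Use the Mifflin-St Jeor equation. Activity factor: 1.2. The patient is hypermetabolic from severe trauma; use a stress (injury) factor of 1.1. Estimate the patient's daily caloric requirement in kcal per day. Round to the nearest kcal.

2991 kcal per day

Mifflin-St Jeor (male): BMR = 10(123) + 6.25(185) − 5(25) + 5 = 1230 + 1156.25 − 125 + 5 = 2266.25 kcal/day.
TEE = BMR × activity factor = 2266.25 × 1.2 = 2719.5 kcal/day.
Apply stress factor: 2719.5 × 1.1 = 2991.45 kcal/day.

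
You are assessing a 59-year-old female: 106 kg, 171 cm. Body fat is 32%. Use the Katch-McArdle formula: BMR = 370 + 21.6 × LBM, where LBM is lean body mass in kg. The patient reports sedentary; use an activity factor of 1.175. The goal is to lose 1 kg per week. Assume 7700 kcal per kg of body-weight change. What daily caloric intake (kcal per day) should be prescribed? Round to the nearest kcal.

1164 kcal per day

LBM = 106 × (1 − 0.32) = 72.08 kg. Katch-McArdle: BMR = 370 + 21.6 × 72.08 = 1926.928 kcal/day.
TEE = 1926.928 × 1.175 = 2264.1404 kcal/day.
Required daily deficit = 1 × 7700 ÷ 7 = 1100 kcal/day.
Target intake = 2264.1404 − 1100 = 1164.1404 kcal/day.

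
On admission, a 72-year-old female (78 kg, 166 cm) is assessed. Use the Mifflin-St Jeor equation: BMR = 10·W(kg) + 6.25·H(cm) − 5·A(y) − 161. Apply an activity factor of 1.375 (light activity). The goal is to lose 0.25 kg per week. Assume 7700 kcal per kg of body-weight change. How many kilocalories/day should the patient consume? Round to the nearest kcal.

Mifflin-St Jeor (female): BMR = 10(78) + 6.25(166) − 5(72) − 161 = 780 + 1037.5 − 360 − 161 = 1296.5 kcal/day.
TEE = 1296.5 × 1.375 = 1782.6875 kcal/day.
Required daily deficit = 0.25 × 7700 ÷ 7 = 275 kcal/day.
Target intake = 1782.6875 − 275 = 1507.6875 kcal/day.

1508 kilocalories/day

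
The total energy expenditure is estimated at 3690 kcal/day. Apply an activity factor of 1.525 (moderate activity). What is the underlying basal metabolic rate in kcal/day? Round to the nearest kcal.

2420 kcal/day

BMR = TEE ÷ activity factor = 3690 ÷ 1.525 = 2419.6721 kcal/day.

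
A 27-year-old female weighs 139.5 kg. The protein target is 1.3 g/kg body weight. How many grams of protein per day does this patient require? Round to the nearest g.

181 g/day

Protein = 1.3 g/kg × 139.5 kg = 181.35 g/day.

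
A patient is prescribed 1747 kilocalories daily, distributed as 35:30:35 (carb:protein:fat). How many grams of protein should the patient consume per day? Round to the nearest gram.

131 g/day

Protein energy = 30% × 1747 = 524.1 kcal.
At 4 kcal/g: 524.1 ÷ 4 = 131.025 g.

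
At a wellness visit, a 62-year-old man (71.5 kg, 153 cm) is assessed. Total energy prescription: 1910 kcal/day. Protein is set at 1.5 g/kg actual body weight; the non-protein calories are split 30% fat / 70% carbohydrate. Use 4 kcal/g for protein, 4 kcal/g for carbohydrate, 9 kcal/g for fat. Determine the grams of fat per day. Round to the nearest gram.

49 g/day

Protein = 1.5 × 71.5 = 107.25 g → 107.25 × 4 = 429 kcal.
Non-protein calories = 1910 − 429 = 1481 kcal.
Fat: 30% × 1481 = 444.3 kcal; carbohydrate: 1036.7 kcal.
Fat: 444.3 kcal ÷ 9 kcal/g = 49.3667 g.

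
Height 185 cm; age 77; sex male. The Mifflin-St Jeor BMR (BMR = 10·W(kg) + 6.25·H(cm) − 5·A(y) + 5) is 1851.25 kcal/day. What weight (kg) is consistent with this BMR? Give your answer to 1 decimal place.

107.5 kg

1851.25 = 10·W + 6.25(185) − 5(77) + 5
10·W = 1851.25 − 776.25 = 1075, so W = 107.5 kg.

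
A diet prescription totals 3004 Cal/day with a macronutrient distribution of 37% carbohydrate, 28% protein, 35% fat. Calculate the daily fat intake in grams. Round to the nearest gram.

Fat energy = 35% × 3004 = 1051.4 kcal.
At 9 kcal/g: 1051.4 ÷ 9 = 116.8222 g.

117 g/day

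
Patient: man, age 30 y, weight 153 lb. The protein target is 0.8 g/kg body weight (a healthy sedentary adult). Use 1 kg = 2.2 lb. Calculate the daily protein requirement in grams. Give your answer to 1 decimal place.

55.6 g/day

Weight in kg = 153 ÷ 2.2 = 69.5455 kg.
Protein = 0.8 g/kg × 69.5455 kg = 55.6364 g/day.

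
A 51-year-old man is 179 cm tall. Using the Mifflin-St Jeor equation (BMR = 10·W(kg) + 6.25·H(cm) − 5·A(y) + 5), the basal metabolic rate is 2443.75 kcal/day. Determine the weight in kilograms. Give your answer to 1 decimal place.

157.5 kg

2443.75 = 10·W + 6.25(179) − 5(51) + 5
10·W = 2443.75 − 868.75 = 1575, so W = 157.5 kg.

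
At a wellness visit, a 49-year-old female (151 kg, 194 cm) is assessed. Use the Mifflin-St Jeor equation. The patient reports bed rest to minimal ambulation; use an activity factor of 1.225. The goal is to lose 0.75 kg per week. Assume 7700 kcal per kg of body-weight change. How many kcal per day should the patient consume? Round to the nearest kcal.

2013 kcal per day

Mifflin-St Jeor (female): BMR = 10(151) + 6.25(194) − 5(49) − 161 = 1510 + 1212.5 − 245 − 161 = 2316.5 kcal/day.
TEE = 2316.5 × 1.225 = 2837.7125 kcal/day.
Required daily deficit = 0.75 × 7700 ÷ 7 = 825 kcal/day.
Target intake = 2837.7125 − 825 = 2012.7125 kcal/day.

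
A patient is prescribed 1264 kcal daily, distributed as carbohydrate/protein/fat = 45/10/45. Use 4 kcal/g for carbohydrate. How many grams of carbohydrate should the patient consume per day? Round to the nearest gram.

142 g/day

Carbohydrate energy = 45% × 1264 = 568.8 kcal.
At 4 kcal/g: 568.8 ÷ 4 = 142.2 g.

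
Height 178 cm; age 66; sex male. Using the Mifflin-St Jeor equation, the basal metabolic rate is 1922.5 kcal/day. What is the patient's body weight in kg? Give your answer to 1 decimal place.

1922.5 = 10·W + 6.25(178) − 5(66) + 5
10·W = 1922.5 − 787.5 = 1135, so W = 113.5 kg.

113.5 kg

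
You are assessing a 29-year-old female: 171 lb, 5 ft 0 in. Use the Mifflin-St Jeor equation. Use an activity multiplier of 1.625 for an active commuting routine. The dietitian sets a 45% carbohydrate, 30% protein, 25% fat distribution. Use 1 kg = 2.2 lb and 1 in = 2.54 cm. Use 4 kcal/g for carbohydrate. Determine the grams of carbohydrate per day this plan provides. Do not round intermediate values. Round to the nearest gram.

Convert to metric: weight = 171 ÷ 2.2 = 77.7273 kg; height = (5×12 + 0) × 2.54 = 60 × 2.54 = 152.4 cm.
Mifflin-St Jeor (female): BMR = 10(77.7273) + 6.25(152.4) − 5(29) − 161 = 777.2727 + 952.5 − 145 − 161 = 1423.7727 kcal/day.
TEE = 1423.7727 × 1.625 = 2313.6307 kcal/day.
Carbohydrate energy = 45% × 2313.6307 = 1041.1338 kcal.
Carbohydrate = 1041.1338 ÷ 4 kcal/g = 260.2835 g.

260 g/day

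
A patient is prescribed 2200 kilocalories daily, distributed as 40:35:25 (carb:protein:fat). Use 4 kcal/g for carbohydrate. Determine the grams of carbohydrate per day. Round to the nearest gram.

Carbohydrate energy = 40% × 2200 = 880 kcal.
At 4 kcal/g: 880 ÷ 4 = 220 g.

220 g/day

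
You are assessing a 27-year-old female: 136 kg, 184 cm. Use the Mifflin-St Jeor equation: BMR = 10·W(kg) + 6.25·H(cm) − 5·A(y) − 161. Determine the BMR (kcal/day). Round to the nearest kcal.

Mifflin-St Jeor (female): BMR = 10(136) + 6.25(184) − 5(27) − 161 = 1360 + 1150 − 135 − 161 = 2214 kcal/day.

2214 kcal/day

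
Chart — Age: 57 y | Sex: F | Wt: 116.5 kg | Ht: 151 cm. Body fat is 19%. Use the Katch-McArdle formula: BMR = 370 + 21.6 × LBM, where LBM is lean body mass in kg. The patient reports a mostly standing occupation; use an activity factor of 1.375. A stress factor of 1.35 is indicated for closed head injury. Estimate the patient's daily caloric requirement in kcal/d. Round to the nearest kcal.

LBM = 116.5 × (1 − 0.19) = 94.365 kg. Katch-McArdle: BMR = 370 + 21.6 × 94.365 = 2408.284 kcal/day.
TEE = BMR × activity factor = 2408.284 × 1.375 = 3311.3905 kcal/day.
Apply stress factor: 3311.3905 × 1.35 = 4470.3772 kcal/day.

4470 kcal/d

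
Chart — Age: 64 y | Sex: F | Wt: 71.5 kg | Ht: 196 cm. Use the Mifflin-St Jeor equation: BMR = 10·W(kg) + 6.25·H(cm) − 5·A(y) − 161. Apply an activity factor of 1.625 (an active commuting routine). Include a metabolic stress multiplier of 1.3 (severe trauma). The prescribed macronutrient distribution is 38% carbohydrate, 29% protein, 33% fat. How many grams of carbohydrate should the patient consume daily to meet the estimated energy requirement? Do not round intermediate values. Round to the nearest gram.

293 g/day

Mifflin-St Jeor (female): BMR = 10(71.5) + 6.25(196) − 5(64) − 161 = 715 + 1225 − 320 − 161 = 1459 kcal/day.
TEE = 1459 × 1.625 = 2370.875 kcal/day.
With stress factor 1.3: 2370.875 × 1.3 = 3082.1375 kcal/day.
Carbohydrate energy = 38% × 3082.1375 = 1171.2123 kcal.
Carbohydrate = 1171.2123 ÷ 4 kcal/g = 292.8031 g.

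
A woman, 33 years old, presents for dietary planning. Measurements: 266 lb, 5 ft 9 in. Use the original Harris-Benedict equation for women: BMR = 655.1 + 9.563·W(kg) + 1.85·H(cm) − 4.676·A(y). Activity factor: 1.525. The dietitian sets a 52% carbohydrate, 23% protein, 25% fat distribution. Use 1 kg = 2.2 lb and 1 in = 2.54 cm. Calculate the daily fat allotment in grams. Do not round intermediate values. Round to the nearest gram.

84 g/day

Convert to metric: weight = 266 ÷ 2.2 = 120.9091 kg; height = (5×12 + 9) × 2.54 = 69 × 2.54 = 175.26 cm.
Harris-Benedict: BMR = 655.1 + 9.563(120.9091) + 1.85(175.26) − 4.676(33) = 1981.2766 kcal/day.
TEE = 1981.2766 × 1.525 = 3021.4469 kcal/day.
Fat energy = 25% × 3021.4469 = 755.3617 kcal.
Fat = 755.3617 ÷ 9 kcal/g = 83.9291 g.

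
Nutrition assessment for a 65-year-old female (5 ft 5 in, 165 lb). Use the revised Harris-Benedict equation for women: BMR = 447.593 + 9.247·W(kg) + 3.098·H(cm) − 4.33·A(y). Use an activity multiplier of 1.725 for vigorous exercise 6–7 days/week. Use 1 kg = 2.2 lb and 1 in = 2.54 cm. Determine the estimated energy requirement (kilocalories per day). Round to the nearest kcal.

Convert to metric: weight = 165 ÷ 2.2 = 75 kg; height = (5×12 + 5) × 2.54 = 65 × 2.54 = 165.1 cm.
Harris-Benedict: BMR = 447.593 + 9.247(75) + 3.098(165.1) − 4.33(65) = 1371.1478 kcal/day.
TEE = BMR × activity factor = 1371.1478 × 1.725 = 2365.23 kcal/day.

2365 kilocalories per day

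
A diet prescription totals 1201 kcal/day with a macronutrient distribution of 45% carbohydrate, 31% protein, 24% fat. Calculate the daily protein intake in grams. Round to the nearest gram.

93 g/day

Protein energy = 31% × 1201 = 372.31 kcal.
At 4 kcal/g: 372.31 ÷ 4 = 93.0775 g.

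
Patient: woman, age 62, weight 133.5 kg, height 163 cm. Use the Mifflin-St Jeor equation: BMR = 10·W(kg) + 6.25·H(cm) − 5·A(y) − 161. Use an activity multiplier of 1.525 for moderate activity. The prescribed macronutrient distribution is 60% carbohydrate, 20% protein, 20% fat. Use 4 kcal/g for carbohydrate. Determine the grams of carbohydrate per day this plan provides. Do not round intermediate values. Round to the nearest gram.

Mifflin-St Jeor (female): BMR = 10(133.5) + 6.25(163) − 5(62) − 161 = 1335 + 1018.75 − 310 − 161 = 1882.75 kcal/day.
TEE = 1882.75 × 1.525 = 2871.1938 kcal/day.
Carbohydrate energy = 60% × 2871.1938 = 1722.7163 kcal.
Carbohydrate = 1722.7163 ÷ 4 kcal/g = 430.6791 g.

431 g/day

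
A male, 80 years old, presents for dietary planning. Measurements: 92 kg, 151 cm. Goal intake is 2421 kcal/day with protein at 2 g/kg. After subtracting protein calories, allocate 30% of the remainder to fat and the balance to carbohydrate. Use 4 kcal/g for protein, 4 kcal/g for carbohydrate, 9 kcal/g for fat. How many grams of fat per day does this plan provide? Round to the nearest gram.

56 g/day

Protein = 2 × 92 = 184 g → 184 × 4 = 736 kcal.
Non-protein calories = 2421 − 736 = 1685 kcal.
Fat: 30% × 1685 = 505.5 kcal; carbohydrate: 1179.5 kcal.
Fat: 505.5 kcal ÷ 9 kcal/g = 56.1667 g.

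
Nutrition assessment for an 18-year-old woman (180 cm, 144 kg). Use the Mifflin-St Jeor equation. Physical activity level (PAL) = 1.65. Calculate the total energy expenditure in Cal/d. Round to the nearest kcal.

Mifflin-St Jeor (female): BMR = 10(144) + 6.25(180) − 5(18) − 161 = 1440 + 1125 − 90 − 161 = 2314 kcal/day.
TEE = BMR × activity factor = 2314 × 1.65 = 3818.1 kcal/day.

3818 Cal/d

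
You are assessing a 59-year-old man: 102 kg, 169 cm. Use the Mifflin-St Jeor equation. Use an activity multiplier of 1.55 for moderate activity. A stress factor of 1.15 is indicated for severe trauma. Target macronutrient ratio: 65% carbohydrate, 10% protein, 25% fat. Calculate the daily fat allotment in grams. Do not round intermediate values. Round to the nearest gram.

88 g/day

Mifflin-St Jeor (male): BMR = 10(102) + 6.25(169) − 5(59) + 5 = 1020 + 1056.25 − 295 + 5 = 1786.25 kcal/day.
TEE = 1786.25 × 1.55 = 2768.6875 kcal/day.
With stress factor 1.15: 2768.6875 × 1.15 = 3183.9906 kcal/day.
Fat energy = 25% × 3183.9906 = 795.9977 kcal.
Fat = 795.9977 ÷ 9 kcal/g = 88.4442 g.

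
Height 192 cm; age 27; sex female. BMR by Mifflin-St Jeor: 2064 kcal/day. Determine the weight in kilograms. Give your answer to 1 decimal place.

2064 = 10·W + 6.25(192) − 5(27) − 161
10·W = 2064 − 904 = 1160, so W = 116 kg.

116.0 kg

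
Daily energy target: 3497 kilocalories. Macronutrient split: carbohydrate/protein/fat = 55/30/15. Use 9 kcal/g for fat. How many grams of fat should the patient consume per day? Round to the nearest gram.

58 g/day

Fat energy = 15% × 3497 = 524.55 kcal.
At 9 kcal/g: 524.55 ÷ 9 = 58.2833 g.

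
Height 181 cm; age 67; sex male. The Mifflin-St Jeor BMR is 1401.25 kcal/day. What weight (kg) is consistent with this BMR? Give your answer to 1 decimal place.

60.0 kg

1401.25 = 10·W + 6.25(181) − 5(67) + 5
10·W = 1401.25 − 801.25 = 600, so W = 60 kg.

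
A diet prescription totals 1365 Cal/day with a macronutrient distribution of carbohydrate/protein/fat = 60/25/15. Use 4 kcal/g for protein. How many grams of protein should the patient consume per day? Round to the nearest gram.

85 g/day

Protein energy = 25% × 1365 = 341.25 kcal.
At 4 kcal/g: 341.25 ÷ 4 = 85.3125 g.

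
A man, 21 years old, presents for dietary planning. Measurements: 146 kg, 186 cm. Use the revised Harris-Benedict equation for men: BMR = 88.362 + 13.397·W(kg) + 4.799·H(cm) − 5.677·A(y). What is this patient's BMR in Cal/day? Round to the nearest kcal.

Harris-Benedict: BMR = 88.362 + 13.397(146) + 4.799(186) − 5.677(21) = 2817.721 kcal/day.

2818 Cal/day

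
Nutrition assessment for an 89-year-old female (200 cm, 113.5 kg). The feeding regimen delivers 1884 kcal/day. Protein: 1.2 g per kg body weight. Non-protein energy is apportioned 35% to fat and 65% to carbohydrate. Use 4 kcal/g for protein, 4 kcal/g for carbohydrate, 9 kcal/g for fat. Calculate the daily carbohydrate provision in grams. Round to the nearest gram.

218 g/day

Protein = 1.2 × 113.5 = 136.2 g → 136.2 × 4 = 544.8 kcal.
Non-protein calories = 1884 − 544.8 = 1339.2 kcal.
Fat: 35% × 1339.2 = 468.72 kcal; carbohydrate: 870.48 kcal.
Carbohydrate: 870.48 kcal ÷ 4 kcal/g = 217.62 g.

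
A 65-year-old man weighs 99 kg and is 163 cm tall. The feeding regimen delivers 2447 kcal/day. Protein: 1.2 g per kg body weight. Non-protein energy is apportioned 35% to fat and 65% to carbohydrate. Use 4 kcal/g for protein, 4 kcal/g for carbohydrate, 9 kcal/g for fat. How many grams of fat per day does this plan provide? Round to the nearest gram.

Protein = 1.2 × 99 = 118.8 g → 118.8 × 4 = 475.2 kcal.
Non-protein calories = 2447 − 475.2 = 1971.8 kcal.
Fat: 35% × 1971.8 = 690.13 kcal; carbohydrate: 1281.67 kcal.
Fat: 690.13 kcal ÷ 9 kcal/g = 76.6811 g.

77 g/day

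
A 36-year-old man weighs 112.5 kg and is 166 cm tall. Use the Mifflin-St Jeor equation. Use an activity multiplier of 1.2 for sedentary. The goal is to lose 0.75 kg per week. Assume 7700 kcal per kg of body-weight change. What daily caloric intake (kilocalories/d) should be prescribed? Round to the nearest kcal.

Mifflin-St Jeor (male): BMR = 10(112.5) + 6.25(166) − 5(36) + 5 = 1125 + 1037.5 − 180 + 5 = 1987.5 kcal/day.
TEE = 1987.5 × 1.2 = 2385 kcal/day.
Required daily deficit = 0.75 × 7700 ÷ 7 = 825 kcal/day.
Target intake = 2385 − 825 = 1560 kcal/day.

1560 kilocalories/d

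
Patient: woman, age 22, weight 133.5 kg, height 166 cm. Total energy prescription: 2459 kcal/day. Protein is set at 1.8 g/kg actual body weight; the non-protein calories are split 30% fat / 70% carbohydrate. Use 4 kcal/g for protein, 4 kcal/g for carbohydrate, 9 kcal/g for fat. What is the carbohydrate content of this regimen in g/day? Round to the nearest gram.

262 g/day

Protein = 1.8 × 133.5 = 240.3 g → 240.3 × 4 = 961.2 kcal.
Non-protein calories = 2459 − 961.2 = 1497.8 kcal.
Fat: 30% × 1497.8 = 449.34 kcal; carbohydrate: 1048.46 kcal.
Carbohydrate: 1048.46 kcal ÷ 4 kcal/g = 262.115 g.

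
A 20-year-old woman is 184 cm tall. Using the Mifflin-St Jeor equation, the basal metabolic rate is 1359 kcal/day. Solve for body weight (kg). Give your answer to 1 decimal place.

1359 = 10·W + 6.25(184) − 5(20) − 161
10·W = 1359 − 889 = 470, so W = 47 kg.

47.0 kg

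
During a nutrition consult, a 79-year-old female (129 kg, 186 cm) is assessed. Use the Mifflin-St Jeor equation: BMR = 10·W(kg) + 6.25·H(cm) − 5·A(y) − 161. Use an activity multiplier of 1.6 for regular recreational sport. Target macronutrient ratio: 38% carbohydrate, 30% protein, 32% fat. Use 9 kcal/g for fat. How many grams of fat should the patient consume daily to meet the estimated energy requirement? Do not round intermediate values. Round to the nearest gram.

108 g/day

Mifflin-St Jeor (female): BMR = 10(129) + 6.25(186) − 5(79) − 161 = 1290 + 1162.5 − 395 − 161 = 1896.5 kcal/day.
TEE = 1896.5 × 1.6 = 3034.4 kcal/day.
Fat energy = 32% × 3034.4 = 971.008 kcal.
Fat = 971.008 ÷ 9 kcal/g = 107.8898 g.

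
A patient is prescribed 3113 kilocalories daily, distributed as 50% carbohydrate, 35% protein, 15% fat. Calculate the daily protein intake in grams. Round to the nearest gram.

Protein energy = 35% × 3113 = 1089.55 kcal.
At 4 kcal/g: 1089.55 ÷ 4 = 272.3875 g.

272 g/day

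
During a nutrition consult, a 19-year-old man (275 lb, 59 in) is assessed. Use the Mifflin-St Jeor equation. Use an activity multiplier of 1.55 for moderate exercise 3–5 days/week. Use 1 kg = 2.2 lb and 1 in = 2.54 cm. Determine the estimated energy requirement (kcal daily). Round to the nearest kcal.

Convert to metric: weight = 275 ÷ 2.2 = 125 kg; height = 59 × 2.54 = 149.86 cm.
Mifflin-St Jeor (male): BMR = 10(125) + 6.25(149.86) − 5(19) + 5 = 1250 + 936.625 − 95 + 5 = 2096.625 kcal/day.
TEE = BMR × activity factor = 2096.625 × 1.55 = 3249.7688 kcal/day.

3250 kcal daily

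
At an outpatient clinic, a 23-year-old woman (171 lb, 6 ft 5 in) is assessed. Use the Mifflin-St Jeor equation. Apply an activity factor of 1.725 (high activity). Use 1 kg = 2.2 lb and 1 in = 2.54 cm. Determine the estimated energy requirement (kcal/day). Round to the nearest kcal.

Convert to metric: weight = 171 ÷ 2.2 = 77.7273 kg; height = (6×12 + 5) × 2.54 = 77 × 2.54 = 195.58 cm.
Mifflin-St Jeor (female): BMR = 10(77.7273) + 6.25(195.58) − 5(23) − 161 = 777.2727 + 1222.375 − 115 − 161 = 1723.6477 kcal/day.
TEE = BMR × activity factor = 1723.6477 × 1.725 = 2973.2923 kcal/day.

2973 kcal/day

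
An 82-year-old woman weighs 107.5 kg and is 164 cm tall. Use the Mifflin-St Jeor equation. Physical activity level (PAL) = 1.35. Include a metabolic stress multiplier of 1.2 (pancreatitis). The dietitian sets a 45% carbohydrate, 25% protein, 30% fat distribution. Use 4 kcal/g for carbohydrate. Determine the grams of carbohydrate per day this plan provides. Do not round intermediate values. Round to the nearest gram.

Mifflin-St Jeor (female): BMR = 10(107.5) + 6.25(164) − 5(82) − 161 = 1075 + 1025 − 410 − 161 = 1529 kcal/day.
TEE = 1529 × 1.35 = 2064.15 kcal/day.
With stress factor 1.2: 2064.15 × 1.2 = 2476.98 kcal/day.
Carbohydrate energy = 45% × 2476.98 = 1114.641 kcal.
Carbohydrate = 1114.641 ÷ 4 kcal/g = 278.6603 g.

279 g/day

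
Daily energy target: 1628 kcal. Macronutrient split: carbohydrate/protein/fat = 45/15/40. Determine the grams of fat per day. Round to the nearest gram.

Fat energy = 40% × 1628 = 651.2 kcal.
At 9 kcal/g: 651.2 ÷ 9 = 72.3556 g.

72 g/day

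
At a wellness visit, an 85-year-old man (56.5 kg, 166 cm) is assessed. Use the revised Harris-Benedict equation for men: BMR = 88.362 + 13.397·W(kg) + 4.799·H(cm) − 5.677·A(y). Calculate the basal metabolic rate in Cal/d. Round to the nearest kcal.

Harris-Benedict: BMR = 88.362 + 13.397(56.5) + 4.799(166) − 5.677(85) = 1159.3815 kcal/day.

1159 Cal/d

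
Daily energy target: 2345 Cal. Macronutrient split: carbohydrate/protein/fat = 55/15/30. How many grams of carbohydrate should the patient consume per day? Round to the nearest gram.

Carbohydrate energy = 55% × 2345 = 1289.75 kcal.
At 4 kcal/g: 1289.75 ÷ 4 = 322.4375 g.

322 g/day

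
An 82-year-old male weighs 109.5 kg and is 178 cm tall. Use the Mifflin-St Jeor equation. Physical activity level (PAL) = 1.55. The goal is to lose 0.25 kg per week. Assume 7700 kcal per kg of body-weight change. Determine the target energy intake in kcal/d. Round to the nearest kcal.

Mifflin-St Jeor (male): BMR = 10(109.5) + 6.25(178) − 5(82) + 5 = 1095 + 1112.5 − 410 + 5 = 1802.5 kcal/day.
TEE = 1802.5 × 1.55 = 2793.875 kcal/day.
Required daily deficit = 0.25 × 7700 ÷ 7 = 275 kcal/day.
Target intake = 2793.875 − 275 = 2518.875 kcal/day.

2519 kcal/d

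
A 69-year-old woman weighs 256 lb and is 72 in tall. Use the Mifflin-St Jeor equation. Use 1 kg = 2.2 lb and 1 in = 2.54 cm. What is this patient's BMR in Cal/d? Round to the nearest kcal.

Convert to metric: weight = 256 ÷ 2.2 = 116.3636 kg; height = 72 × 2.54 = 182.88 cm.
Mifflin-St Jeor (female): BMR = 10(116.3636) + 6.25(182.88) − 5(69) − 161 = 1163.6364 + 1143 − 345 − 161 = 1800.6364 kcal/day.

1801 Cal/d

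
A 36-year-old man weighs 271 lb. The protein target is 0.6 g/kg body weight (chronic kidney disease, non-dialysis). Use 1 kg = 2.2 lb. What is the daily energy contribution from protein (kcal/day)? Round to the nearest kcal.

Weight in kg = 271 ÷ 2.2 = 123.1818 kg.
Protein = 0.6 g/kg × 123.1818 kg = 73.9091 g/day.
Protein energy = 73.9091 g × 4 kcal/g = 295.6364 kcal/day.

296 kcal/day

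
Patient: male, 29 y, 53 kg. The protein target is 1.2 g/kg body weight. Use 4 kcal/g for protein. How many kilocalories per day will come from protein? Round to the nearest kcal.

Protein = 1.2 g/kg × 53 kg = 63.6 g/day.
Protein energy = 63.6 g × 4 kcal/g = 254.4 kcal/day.

254 kcal/day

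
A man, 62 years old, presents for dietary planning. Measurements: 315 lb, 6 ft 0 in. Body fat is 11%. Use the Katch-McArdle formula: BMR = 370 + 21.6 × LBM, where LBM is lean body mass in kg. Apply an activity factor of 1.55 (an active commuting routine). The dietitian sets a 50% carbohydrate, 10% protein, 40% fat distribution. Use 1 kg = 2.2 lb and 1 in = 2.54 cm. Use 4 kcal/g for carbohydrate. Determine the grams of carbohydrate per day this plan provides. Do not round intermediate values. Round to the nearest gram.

605 g/day

Convert to metric: weight = 315 ÷ 2.2 = 143.1818 kg; height = (6×12 + 0) × 2.54 = 72 × 2.54 = 182.88 cm.
LBM = 143.1818 × (1 − 0.11) = 127.4318 kg. Katch-McArdle: BMR = 370 + 21.6 × 127.4318 = 3122.5273 kcal/day.
TEE = 3122.5273 × 1.55 = 4839.9173 kcal/day.
Carbohydrate energy = 50% × 4839.9173 = 2419.9586 kcal.
Carbohydrate = 2419.9586 ÷ 4 kcal/g = 604.9897 g.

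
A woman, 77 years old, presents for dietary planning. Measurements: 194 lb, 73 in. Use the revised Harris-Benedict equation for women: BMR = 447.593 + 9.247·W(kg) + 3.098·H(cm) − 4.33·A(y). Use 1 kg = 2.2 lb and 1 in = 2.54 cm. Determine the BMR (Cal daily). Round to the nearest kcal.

Convert to metric: weight = 194 ÷ 2.2 = 88.1818 kg; height = 73 × 2.54 = 185.42 cm.
Harris-Benedict: BMR = 447.593 + 9.247(88.1818) + 3.098(185.42) − 4.33(77) = 1504.0314 kcal/day.

1504 Cal daily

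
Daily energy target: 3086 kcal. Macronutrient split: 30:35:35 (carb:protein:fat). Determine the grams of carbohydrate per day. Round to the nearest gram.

231 g/day

Carbohydrate energy = 30% × 3086 = 925.8 kcal.
At 4 kcal/g: 925.8 ÷ 4 = 231.45 g.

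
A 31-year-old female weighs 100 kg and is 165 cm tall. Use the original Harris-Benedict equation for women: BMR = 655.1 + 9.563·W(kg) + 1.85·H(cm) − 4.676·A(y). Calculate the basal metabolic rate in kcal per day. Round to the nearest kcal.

Harris-Benedict: BMR = 655.1 + 9.563(100) + 1.85(165) − 4.676(31) = 1771.694 kcal/day.

1772 kcal per day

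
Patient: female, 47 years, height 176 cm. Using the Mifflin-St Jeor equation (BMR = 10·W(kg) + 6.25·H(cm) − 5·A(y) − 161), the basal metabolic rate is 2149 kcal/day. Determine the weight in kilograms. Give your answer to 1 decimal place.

2149 = 10·W + 6.25(176) − 5(47) − 161
10·W = 2149 − 704 = 1445, so W = 144.5 kg.

144.5 kg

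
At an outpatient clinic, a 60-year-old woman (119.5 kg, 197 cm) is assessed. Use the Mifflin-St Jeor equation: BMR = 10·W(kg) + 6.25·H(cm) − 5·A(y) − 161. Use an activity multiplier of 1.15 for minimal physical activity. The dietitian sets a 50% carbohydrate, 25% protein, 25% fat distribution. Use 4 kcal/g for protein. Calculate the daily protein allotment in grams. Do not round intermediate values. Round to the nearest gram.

141 g/day

Mifflin-St Jeor (female): BMR = 10(119.5) + 6.25(197) − 5(60) − 161 = 1195 + 1231.25 − 300 − 161 = 1965.25 kcal/day.
TEE = 1965.25 × 1.15 = 2260.0375 kcal/day.
Protein energy = 25% × 2260.0375 = 565.0094 kcal.
Protein = 565.0094 ÷ 4 kcal/g = 141.2523 g.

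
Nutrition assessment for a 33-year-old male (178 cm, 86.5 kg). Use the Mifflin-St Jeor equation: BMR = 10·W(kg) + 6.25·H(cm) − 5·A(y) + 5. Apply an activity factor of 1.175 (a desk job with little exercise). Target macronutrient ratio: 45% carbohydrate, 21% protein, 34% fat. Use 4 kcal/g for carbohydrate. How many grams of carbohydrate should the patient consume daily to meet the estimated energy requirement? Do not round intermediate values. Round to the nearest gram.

240 g/day

Mifflin-St Jeor (male): BMR = 10(86.5) + 6.25(178) − 5(33) + 5 = 865 + 1112.5 − 165 + 5 = 1817.5 kcal/day.
TEE = 1817.5 × 1.175 = 2135.5625 kcal/day.
Carbohydrate energy = 45% × 2135.5625 = 961.0031 kcal.
Carbohydrate = 961.0031 ÷ 4 kcal/g = 240.2508 g.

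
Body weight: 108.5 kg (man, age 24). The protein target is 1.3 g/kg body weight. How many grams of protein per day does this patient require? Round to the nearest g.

141 g/day

Protein = 1.3 g/kg × 108.5 kg = 141.05 g/day.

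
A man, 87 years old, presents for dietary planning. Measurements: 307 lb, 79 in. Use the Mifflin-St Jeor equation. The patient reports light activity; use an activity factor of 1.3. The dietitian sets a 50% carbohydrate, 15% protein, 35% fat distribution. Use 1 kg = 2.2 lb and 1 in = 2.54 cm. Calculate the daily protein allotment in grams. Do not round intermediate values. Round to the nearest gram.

108 g/day

Convert to metric: weight = 307 ÷ 2.2 = 139.5455 kg; height = 79 × 2.54 = 200.66 cm.
Mifflin-St Jeor (male): BMR = 10(139.5455) + 6.25(200.66) − 5(87) + 5 = 1395.4545 + 1254.125 − 435 + 5 = 2219.5795 kcal/day.
TEE = 2219.5795 × 1.3 = 2885.4534 kcal/day.
Protein energy = 15% × 2885.4534 = 432.818 kcal.
Protein = 432.818 ÷ 4 kcal/g = 108.2045 g.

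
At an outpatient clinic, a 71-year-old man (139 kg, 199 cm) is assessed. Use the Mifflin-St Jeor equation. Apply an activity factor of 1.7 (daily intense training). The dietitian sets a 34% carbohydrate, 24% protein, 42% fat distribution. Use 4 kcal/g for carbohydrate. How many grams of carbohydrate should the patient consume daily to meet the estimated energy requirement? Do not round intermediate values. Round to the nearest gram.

330 g/day

Mifflin-St Jeor (male): BMR = 10(139) + 6.25(199) − 5(71) + 5 = 1390 + 1243.75 − 355 + 5 = 2283.75 kcal/day.
TEE = 2283.75 × 1.7 = 3882.375 kcal/day.
Carbohydrate energy = 34% × 3882.375 = 1320.0075 kcal.
Carbohydrate = 1320.0075 ÷ 4 kcal/g = 330.0019 g.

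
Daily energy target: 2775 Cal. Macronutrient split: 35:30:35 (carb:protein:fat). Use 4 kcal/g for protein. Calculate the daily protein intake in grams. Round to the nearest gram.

Protein energy = 30% × 2775 = 832.5 kcal.
At 4 kcal/g: 832.5 ÷ 4 = 208.125 g.

208 g/day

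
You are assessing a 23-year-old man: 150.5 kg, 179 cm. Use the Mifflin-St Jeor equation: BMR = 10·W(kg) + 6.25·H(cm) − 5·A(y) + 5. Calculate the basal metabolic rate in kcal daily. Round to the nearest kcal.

2514 kcal daily

Mifflin-St Jeor (male): BMR = 10(150.5) + 6.25(179) − 5(23) + 5 = 1505 + 1118.75 − 115 + 5 = 2513.75 kcal/day.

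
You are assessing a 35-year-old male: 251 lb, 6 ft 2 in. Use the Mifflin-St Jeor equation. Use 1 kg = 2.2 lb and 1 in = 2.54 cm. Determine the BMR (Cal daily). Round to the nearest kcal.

2146 Cal daily

Convert to metric: weight = 251 ÷ 2.2 = 114.0909 kg; height = (6×12 + 2) × 2.54 = 74 × 2.54 = 187.96 cm.
Mifflin-St Jeor (male): BMR = 10(114.0909) + 6.25(187.96) − 5(35) + 5 = 1140.9091 + 1174.75 − 175 + 5 = 2145.6591 kcal/day.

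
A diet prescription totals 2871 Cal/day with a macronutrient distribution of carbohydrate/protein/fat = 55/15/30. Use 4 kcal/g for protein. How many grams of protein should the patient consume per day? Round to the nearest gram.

108 g/day

Protein energy = 15% × 2871 = 430.65 kcal.
At 4 kcal/g: 430.65 ÷ 4 = 107.6625 g.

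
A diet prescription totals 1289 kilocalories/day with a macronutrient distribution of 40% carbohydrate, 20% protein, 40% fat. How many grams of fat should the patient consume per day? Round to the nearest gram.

57 g/day

Fat energy = 40% × 1289 = 515.6 kcal.
At 9 kcal/g: 515.6 ÷ 9 = 57.2889 g.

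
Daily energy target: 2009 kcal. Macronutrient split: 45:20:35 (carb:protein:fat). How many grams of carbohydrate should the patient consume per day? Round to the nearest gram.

Carbohydrate energy = 45% × 2009 = 904.05 kcal.
At 4 kcal/g: 904.05 ÷ 4 = 226.0125 g.

226 g/day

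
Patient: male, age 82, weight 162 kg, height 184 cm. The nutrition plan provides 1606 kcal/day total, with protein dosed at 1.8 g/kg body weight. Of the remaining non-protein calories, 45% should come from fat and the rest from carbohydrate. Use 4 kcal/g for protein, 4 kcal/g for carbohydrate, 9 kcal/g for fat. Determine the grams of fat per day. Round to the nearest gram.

Protein = 1.8 × 162 = 291.6 g → 291.6 × 4 = 1166.4 kcal.
Non-protein calories = 1606 − 1166.4 = 439.6 kcal.
Fat: 45% × 439.6 = 197.82 kcal; carbohydrate: 241.78 kcal.
Fat: 197.82 kcal ÷ 9 kcal/g = 21.98 g.

22 g/day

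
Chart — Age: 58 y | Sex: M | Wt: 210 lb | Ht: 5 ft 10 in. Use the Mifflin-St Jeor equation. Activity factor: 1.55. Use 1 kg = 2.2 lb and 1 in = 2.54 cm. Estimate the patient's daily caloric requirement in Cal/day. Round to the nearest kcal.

2760 Cal/day

Convert to metric: weight = 210 ÷ 2.2 = 95.4545 kg; height = (5×12 + 10) × 2.54 = 70 × 2.54 = 177.8 cm.
Mifflin-St Jeor (male): BMR = 10(95.4545) + 6.25(177.8) − 5(58) + 5 = 954.5455 + 1111.25 − 290 + 5 = 1780.7955 kcal/day.
TEE = BMR × activity factor = 1780.7955 × 1.55 = 2760.233 kcal/day.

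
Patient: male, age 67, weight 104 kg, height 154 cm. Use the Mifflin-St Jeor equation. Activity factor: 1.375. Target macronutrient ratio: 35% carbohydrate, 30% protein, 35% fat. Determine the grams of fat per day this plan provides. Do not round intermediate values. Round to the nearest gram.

89 g/day

Mifflin-St Jeor (male): BMR = 10(104) + 6.25(154) − 5(67) + 5 = 1040 + 962.5 − 335 + 5 = 1672.5 kcal/day.
TEE = 1672.5 × 1.375 = 2299.6875 kcal/day.
Fat energy = 35% × 2299.6875 = 804.8906 kcal.
Fat = 804.8906 ÷ 9 kcal/g = 89.4323 g.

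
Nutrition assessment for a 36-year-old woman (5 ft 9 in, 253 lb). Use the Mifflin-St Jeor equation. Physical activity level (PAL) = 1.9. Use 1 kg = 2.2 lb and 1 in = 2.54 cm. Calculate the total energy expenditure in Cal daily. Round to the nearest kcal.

3618 Cal daily

Convert to metric: weight = 253 ÷ 2.2 = 115 kg; height = (5×12 + 9) × 2.54 = 69 × 2.54 = 175.26 cm.
Mifflin-St Jeor (female): BMR = 10(115) + 6.25(175.26) − 5(36) − 161 = 1150 + 1095.375 − 180 − 161 = 1904.375 kcal/day.
TEE = BMR × activity factor = 1904.375 × 1.9 = 3618.3125 kcal/day.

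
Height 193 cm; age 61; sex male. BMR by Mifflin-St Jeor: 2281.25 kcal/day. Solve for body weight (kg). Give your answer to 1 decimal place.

2281.25 = 10·W + 6.25(193) − 5(61) + 5
10·W = 2281.25 − 906.25 = 1375, so W = 137.5 kg.

137.5 kg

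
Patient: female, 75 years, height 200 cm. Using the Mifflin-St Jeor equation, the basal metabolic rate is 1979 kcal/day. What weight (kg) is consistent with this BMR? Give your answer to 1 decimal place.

1979 = 10·W + 6.25(200) − 5(75) − 161
10·W = 1979 − 714 = 1265, so W = 126.5 kg.

126.5 kg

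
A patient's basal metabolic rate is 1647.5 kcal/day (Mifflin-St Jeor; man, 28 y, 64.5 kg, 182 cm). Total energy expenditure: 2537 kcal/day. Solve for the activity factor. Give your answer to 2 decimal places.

Activity factor = TEE ÷ BMR = 2537 ÷ 1647.5 = 1.54.

1.54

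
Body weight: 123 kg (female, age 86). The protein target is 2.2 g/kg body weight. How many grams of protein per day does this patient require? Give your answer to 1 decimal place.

270.6 g/day

Protein = 2.2 g/kg × 123 kg = 270.6 g/day.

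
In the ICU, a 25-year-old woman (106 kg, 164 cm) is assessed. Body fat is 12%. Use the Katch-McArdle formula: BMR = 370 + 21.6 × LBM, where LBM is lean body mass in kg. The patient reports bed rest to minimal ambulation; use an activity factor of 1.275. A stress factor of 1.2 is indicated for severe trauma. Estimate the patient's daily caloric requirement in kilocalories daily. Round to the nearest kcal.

3649 kilocalories daily

LBM = 106 × (1 − 0.12) = 93.28 kg. Katch-McArdle: BMR = 370 + 21.6 × 93.28 = 2384.848 kcal/day.
TEE = BMR × activity factor = 2384.848 × 1.275 = 3040.6812 kcal/day.
Apply stress factor: 3040.6812 × 1.2 = 3648.8174 kcal/day.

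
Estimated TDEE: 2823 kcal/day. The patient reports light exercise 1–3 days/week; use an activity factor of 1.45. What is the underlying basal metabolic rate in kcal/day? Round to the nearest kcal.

1947 kcal/day

BMR = TEE ÷ activity factor = 2823 ÷ 1.45 = 1946.8966 kcal/day.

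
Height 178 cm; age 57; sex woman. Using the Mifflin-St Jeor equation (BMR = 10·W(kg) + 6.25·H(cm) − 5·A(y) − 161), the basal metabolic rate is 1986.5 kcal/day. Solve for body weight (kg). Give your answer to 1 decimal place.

1986.5 = 10·W + 6.25(178) − 5(57) − 161
10·W = 1986.5 − 666.5 = 1320, so W = 132 kg.

132.0 kg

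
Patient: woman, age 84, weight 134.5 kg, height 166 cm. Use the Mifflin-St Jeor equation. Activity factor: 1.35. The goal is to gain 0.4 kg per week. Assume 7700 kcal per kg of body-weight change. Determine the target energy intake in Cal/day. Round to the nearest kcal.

2872 Cal/day

Mifflin-St Jeor (female): BMR = 10(134.5) + 6.25(166) − 5(84) − 161 = 1345 + 1037.5 − 420 − 161 = 1801.5 kcal/day.
TEE = 1801.5 × 1.35 = 2432.025 kcal/day.
Required daily surplus = 0.4 × 7700 ÷ 7 = 440 kcal/day.
Target intake = 2432.025 + 440 = 2872.025 kcal/day.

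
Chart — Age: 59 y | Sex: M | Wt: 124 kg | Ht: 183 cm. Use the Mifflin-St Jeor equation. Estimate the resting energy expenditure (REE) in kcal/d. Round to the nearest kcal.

2094 kcal/d

Mifflin-St Jeor (male): BMR = 10(124) + 6.25(183) − 5(59) + 5 = 1240 + 1143.75 − 295 + 5 = 2093.75 kcal/day.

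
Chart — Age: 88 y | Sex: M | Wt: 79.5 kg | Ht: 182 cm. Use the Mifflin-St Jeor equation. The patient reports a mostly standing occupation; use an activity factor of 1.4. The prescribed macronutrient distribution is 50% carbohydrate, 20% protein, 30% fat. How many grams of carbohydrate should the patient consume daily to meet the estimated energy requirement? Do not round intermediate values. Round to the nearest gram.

262 g/day

Mifflin-St Jeor (male): BMR = 10(79.5) + 6.25(182) − 5(88) + 5 = 795 + 1137.5 − 440 + 5 = 1497.5 kcal/day.
TEE = 1497.5 × 1.4 = 2096.5 kcal/day.
Carbohydrate energy = 50% × 2096.5 = 1048.25 kcal.
Carbohydrate = 1048.25 ÷ 4 kcal/g = 262.0625 g.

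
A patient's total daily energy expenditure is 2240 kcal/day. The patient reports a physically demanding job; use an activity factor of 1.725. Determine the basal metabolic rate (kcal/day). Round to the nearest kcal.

BMR = TEE ÷ activity factor = 2240 ÷ 1.725 = 1298.5507 kcal/day.

1299 kcal/day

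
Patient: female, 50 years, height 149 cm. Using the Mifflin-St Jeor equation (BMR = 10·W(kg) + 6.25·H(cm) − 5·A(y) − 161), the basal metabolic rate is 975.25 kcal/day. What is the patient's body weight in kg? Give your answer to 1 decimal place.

975.25 = 10·W + 6.25(149) − 5(50) − 161
10·W = 975.25 − 520.25 = 455, so W = 45.5 kg.

45.5 kg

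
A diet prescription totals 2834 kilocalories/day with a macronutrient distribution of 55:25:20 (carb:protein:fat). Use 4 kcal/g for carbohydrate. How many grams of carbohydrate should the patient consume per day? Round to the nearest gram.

390 g/day

Carbohydrate energy = 55% × 2834 = 1558.7 kcal.
At 4 kcal/g: 1558.7 ÷ 4 = 389.675 g.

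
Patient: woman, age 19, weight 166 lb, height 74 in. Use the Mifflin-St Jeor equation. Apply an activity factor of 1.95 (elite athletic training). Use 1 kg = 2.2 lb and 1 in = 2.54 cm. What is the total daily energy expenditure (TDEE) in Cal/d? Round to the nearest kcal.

Convert to metric: weight = 166 ÷ 2.2 = 75.4545 kg; height = 74 × 2.54 = 187.96 cm.
Mifflin-St Jeor (female): BMR = 10(75.4545) + 6.25(187.96) − 5(19) − 161 = 754.5455 + 1174.75 − 95 − 161 = 1673.2955 kcal/day.
TEE = BMR × activity factor = 1673.2955 × 1.95 = 3262.9261 kcal/day.

3263 Cal/d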